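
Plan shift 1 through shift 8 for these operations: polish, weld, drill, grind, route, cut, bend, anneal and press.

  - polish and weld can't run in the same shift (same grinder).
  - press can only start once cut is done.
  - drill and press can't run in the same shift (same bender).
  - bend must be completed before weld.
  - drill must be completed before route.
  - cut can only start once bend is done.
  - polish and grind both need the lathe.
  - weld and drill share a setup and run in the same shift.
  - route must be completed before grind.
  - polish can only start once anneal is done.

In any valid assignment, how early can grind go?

shift 4

Precedence pushes grind to at least shift 4.
grind at shift 4 is achievable: anneal -> shift 1, drill -> shift 2, route -> shift 3, press -> shift 3, weld -> shift 2, grind -> shift 4, bend -> shift 1, polish -> shift 3, cut -> shift 2.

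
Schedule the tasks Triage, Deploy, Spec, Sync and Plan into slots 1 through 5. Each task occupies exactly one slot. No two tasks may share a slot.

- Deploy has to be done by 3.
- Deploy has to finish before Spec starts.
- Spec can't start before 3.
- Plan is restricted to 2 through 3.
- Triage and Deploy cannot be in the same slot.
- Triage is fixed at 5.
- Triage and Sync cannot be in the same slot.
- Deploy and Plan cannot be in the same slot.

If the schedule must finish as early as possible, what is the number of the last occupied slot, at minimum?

The precedence chain requires at least 2 distinct slots.
With at most 1 per slot and 5 tasks, at least 5 slots are needed.
Triage can't be placed before 5, so the schedule must run through at least slot 5.
5 works (last occupied slot: 5): for example Spec -> 3; Plan -> 2; Deploy -> 1; Triage -> 5; Sync -> 4.

5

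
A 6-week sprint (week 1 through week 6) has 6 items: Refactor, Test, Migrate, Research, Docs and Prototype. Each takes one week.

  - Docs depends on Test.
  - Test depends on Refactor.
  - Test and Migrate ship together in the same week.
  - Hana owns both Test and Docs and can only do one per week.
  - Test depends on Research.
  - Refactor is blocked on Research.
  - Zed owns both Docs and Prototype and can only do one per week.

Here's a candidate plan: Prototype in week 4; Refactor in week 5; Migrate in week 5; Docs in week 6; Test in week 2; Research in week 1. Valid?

No — it violates: Test depends on Refactor

Test and Migrate ship together in the same week — violated.
Refactor is blocked on Research — holds.
Hana owns both Test and Docs and can only do one per week — holds.
Test depends on Refactor — violated.
Zed owns both Docs and Prototype and can only do one per week — holds.
Test depends on Research — holds.
Docs depends on Test — holds.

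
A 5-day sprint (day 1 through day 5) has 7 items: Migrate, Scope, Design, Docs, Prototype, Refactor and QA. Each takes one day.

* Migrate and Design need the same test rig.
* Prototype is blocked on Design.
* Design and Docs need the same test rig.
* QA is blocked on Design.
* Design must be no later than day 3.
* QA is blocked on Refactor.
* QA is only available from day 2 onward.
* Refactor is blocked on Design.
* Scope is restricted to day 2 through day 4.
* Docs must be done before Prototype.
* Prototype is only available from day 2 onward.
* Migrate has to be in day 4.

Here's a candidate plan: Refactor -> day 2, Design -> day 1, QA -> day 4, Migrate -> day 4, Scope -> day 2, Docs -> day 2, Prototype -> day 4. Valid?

QA is only available from day 2 onward — holds.
Prototype is blocked on Design — holds.
Scope is restricted to day 2 through day 4 — holds.
Docs must be done before Prototype — holds.
Migrate has to be in day 4 — holds.
Prototype is only available from day 2 onward — holds.
QA is blocked on Refactor — holds.
QA is blocked on Design — holds.
Design must be no later than day 3 — holds.
Design and Docs need the same test rig — holds.
Migrate and Design need the same test rig — holds.
Refactor is blocked on Design — holds.

Valid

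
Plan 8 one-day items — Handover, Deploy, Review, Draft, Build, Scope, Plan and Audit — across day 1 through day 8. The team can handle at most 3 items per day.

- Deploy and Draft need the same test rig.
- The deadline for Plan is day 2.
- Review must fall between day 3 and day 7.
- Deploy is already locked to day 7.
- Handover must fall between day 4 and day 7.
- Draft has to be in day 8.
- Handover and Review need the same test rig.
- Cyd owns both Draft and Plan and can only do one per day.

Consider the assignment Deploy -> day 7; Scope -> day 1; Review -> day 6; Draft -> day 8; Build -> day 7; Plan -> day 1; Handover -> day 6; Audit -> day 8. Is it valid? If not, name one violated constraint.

No. Handover and Review need the same test rig is not satisfied.

Handover and Review need the same test rig — violated.
Handover must fall between day 4 and day 7 — holds.
Cyd owns both Draft and Plan and can only do one per day — holds.
Deploy and Draft need the same test rig — holds.
Deploy is already locked to day 7 — holds.
The team can handle at most 3 items per day — holds.
Draft has to be in day 8 — holds.
The deadline for Plan is day 2 — holds.
Review must fall between day 3 and day 7 — holds.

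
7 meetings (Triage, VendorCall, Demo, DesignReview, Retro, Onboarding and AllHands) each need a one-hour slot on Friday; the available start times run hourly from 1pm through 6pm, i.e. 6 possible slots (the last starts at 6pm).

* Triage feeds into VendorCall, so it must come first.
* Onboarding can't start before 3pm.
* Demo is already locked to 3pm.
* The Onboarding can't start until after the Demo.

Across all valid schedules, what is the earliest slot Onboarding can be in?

Onboarding is available from 3pm; precedence pushes Onboarding to at least 4pm.
Onboarding at 4pm is achievable: Onboarding -> 4pm, Demo -> 3pm, DesignReview -> 1pm, AllHands -> 1pm, Triage -> 1pm, Retro -> 1pm, VendorCall -> 2pm.

4pm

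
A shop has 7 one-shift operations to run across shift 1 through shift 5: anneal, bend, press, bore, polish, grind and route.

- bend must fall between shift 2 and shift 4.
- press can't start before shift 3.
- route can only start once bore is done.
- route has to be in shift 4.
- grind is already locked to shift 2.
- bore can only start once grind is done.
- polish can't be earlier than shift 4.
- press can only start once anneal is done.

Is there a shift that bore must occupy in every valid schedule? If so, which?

grind is fixed at shift 2 and must come before bore, so bore is at least shift 3.
route is fixed at shift 4 and must come after bore, so bore is at most shift 3.
So bore must be shift 3.

shift 3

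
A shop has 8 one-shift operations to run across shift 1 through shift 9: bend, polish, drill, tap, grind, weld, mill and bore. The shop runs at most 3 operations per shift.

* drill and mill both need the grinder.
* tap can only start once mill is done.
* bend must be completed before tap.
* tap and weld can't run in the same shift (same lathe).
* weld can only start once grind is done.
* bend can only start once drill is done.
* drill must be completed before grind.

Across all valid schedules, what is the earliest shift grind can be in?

shift 2

Precedence pushes grind to at least shift 2; downstream work caps grind at shift 8.
grind at shift 2 is achievable: bore -> shift 1; polish -> shift 1; drill -> shift 1; bend -> shift 2; weld -> shift 4; grind -> shift 2; mill -> shift 2; tap -> shift 3.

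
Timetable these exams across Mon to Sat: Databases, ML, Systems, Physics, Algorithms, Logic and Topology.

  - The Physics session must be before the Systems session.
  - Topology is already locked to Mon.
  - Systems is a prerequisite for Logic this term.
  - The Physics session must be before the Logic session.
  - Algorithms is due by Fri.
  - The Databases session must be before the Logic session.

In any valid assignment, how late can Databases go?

Fri

Downstream work caps Databases at Fri.
Databases at Fri is achievable: Algorithms -> Mon; Systems -> Tue; Logic -> Sat; Databases -> Fri; Topology -> Mon; ML -> Mon; Physics -> Mon.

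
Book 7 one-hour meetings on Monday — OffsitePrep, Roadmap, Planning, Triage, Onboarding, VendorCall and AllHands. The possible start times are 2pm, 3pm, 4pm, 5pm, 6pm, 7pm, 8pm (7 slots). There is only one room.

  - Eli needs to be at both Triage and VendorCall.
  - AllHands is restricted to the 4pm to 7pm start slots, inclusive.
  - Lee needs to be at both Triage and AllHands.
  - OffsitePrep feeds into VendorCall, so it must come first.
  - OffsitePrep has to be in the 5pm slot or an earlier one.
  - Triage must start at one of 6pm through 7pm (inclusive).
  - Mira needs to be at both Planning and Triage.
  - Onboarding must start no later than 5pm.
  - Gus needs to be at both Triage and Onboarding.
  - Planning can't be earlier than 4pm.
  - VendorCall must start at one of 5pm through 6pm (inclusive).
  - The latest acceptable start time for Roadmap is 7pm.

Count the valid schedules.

28

Splitting on OffsitePrep: it can be 2pm (10), 3pm (10), 4pm (6), 5pm (2). Listing each branch's schedules as (Roadmap, Planning, Triage, Onboarding, VendorCall, AllHands):
OffsitePrep=2pm: (3pm,8pm,6pm,4pm,5pm,7pm) (3pm,8pm,7pm,4pm,5pm,6pm) (3pm,8pm,7pm,4pm,6pm,5pm) (3pm,8pm,7pm,5pm,6pm,4pm) (4pm,8pm,6pm,3pm,5pm,7pm) (4pm,8pm,7pm,3pm,5pm,6pm) (4pm,8pm,7pm,3pm,6pm,5pm) (5pm,8pm,7pm,3pm,6pm,4pm) (6pm,8pm,7pm,3pm,5pm,4pm) (7pm,8pm,6pm,3pm,5pm,4pm) — 10.
OffsitePrep=3pm: (2pm,8pm,6pm,4pm,5pm,7pm) (2pm,8pm,7pm,4pm,5pm,6pm) (2pm,8pm,7pm,4pm,6pm,5pm) (2pm,8pm,7pm,5pm,6pm,4pm) (4pm,8pm,6pm,2pm,5pm,7pm) (4pm,8pm,7pm,2pm,5pm,6pm) (4pm,8pm,7pm,2pm,6pm,5pm) (5pm,8pm,7pm,2pm,6pm,4pm) (6pm,8pm,7pm,2pm,5pm,4pm) (7pm,8pm,6pm,2pm,5pm,4pm) — 10.
OffsitePrep=4pm: (2pm,8pm,6pm,3pm,5pm,7pm) (2pm,8pm,7pm,3pm,5pm,6pm) (2pm,8pm,7pm,3pm,6pm,5pm) (3pm,8pm,6pm,2pm,5pm,7pm) (3pm,8pm,7pm,2pm,5pm,6pm) (3pm,8pm,7pm,2pm,6pm,5pm) — 6.
OffsitePrep=5pm: (2pm,8pm,7pm,3pm,6pm,4pm) (3pm,8pm,7pm,2pm,6pm,4pm) — 2.
Summing: 10 + 10 + 6 + 2 = 28.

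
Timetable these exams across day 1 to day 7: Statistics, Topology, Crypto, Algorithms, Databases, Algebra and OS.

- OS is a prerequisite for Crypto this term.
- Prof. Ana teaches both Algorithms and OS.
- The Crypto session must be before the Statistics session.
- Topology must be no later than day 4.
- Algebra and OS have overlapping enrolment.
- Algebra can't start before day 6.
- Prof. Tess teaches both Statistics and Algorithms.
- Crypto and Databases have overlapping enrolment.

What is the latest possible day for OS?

day 5

Downstream work caps OS at day 5.
OS at day 5 is achievable: Databases=day 1; OS=day 5; Crypto=day 6; Topology=day 1; Algebra=day 6; Statistics=day 7; Algorithms=day 1.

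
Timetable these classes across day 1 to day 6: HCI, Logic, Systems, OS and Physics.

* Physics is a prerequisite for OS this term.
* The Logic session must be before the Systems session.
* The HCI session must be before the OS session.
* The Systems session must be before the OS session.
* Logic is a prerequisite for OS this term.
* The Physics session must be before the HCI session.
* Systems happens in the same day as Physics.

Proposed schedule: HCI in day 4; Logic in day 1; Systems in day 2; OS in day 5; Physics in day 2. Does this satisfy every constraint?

Yes

The Logic session must be before the Systems session — holds.
Systems happens in the same day as Physics — holds.
Physics is a prerequisite for OS this term — holds.
The Physics session must be before the HCI session — holds.
The Systems session must be before the OS session — holds.
Logic is a prerequisite for OS this term — holds.
The HCI session must be before the OS session — holds.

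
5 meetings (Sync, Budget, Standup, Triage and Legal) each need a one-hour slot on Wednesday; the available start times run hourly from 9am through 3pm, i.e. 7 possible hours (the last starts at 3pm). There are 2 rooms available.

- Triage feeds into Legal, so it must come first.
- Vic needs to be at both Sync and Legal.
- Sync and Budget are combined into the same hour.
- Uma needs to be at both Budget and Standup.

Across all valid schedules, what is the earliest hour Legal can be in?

10am

Precedence pushes Legal to at least 10am.
Legal at 10am is achievable: Standup -> 9am; Triage -> 9am; Sync -> 11am; Budget -> 11am; Legal -> 10am.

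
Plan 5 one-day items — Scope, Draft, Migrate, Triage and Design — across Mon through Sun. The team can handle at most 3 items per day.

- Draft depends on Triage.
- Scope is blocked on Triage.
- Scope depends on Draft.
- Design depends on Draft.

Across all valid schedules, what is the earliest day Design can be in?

Precedence pushes Design to at least Wed.
Design at Wed is achievable: Migrate in Mon; Triage in Mon; Draft in Tue; Design in Wed; Scope in Wed.

Wed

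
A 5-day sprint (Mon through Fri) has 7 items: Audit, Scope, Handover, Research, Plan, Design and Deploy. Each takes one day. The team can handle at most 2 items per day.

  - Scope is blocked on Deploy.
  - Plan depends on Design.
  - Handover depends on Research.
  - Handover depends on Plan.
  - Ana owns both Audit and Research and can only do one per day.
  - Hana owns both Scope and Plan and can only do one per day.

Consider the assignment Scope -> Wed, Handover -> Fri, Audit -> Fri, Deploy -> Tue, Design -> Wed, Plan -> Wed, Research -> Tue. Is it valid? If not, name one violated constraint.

Invalid. Hana owns both Scope and Plan and can only do one per day.

Ana owns both Audit and Research and can only do one per day — holds.
Scope is blocked on Deploy — holds.
Handover depends on Plan — holds.
The team can handle at most 2 items per day — violated.
Plan depends on Design — violated.
Hana owns both Scope and Plan and can only do one per day — violated.
Handover depends on Research — holds.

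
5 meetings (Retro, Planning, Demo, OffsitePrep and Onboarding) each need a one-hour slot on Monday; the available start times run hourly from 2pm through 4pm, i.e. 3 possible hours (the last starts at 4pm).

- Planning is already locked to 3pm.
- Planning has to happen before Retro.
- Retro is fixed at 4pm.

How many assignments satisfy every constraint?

Splitting on Demo: it can be 2pm (9), 3pm (9), 4pm (9). Listing each branch's schedules as (Retro, Planning, OffsitePrep, Onboarding):
Demo=2pm: (4pm,3pm,2pm,2pm) (4pm,3pm,2pm,3pm) (4pm,3pm,2pm,4pm) (4pm,3pm,3pm,2pm) (4pm,3pm,3pm,3pm) (4pm,3pm,3pm,4pm) (4pm,3pm,4pm,2pm) (4pm,3pm,4pm,3pm) (4pm,3pm,4pm,4pm) — 9.
Demo=3pm: (4pm,3pm,2pm,2pm) (4pm,3pm,2pm,3pm) (4pm,3pm,2pm,4pm) (4pm,3pm,3pm,2pm) (4pm,3pm,3pm,3pm) (4pm,3pm,3pm,4pm) (4pm,3pm,4pm,2pm) (4pm,3pm,4pm,3pm) (4pm,3pm,4pm,4pm) — 9.
Demo=4pm: (4pm,3pm,2pm,2pm) (4pm,3pm,2pm,3pm) (4pm,3pm,2pm,4pm) (4pm,3pm,3pm,2pm) (4pm,3pm,3pm,3pm) (4pm,3pm,3pm,4pm) (4pm,3pm,4pm,2pm) (4pm,3pm,4pm,3pm) (4pm,3pm,4pm,4pm) — 9.
Summing: 9 + 9 + 9 = 27.

27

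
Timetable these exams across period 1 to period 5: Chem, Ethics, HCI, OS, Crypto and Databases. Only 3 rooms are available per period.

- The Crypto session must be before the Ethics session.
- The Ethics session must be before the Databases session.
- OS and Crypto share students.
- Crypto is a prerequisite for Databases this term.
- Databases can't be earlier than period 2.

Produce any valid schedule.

Ethics -> period 2, Chem -> period 1, HCI -> period 1, Crypto -> period 1, Databases -> period 3, OS -> period 2

Checking: Crypto(period 1) before Databases(period 3); Crypto(period 1) before Ethics(period 2); Ethics(period 2) before Databases(period 3); OS(period 2) != Crypto(period 1); Databases=period 3 in [period 2,period 5]; max 3 per period (cap 3).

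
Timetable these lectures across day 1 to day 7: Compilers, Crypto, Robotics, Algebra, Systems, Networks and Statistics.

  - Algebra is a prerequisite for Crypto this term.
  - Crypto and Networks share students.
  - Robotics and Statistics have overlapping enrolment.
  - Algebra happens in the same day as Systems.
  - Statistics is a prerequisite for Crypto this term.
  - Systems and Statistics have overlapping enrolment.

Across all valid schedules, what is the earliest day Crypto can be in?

Precedence pushes Crypto to at least day 2.
Crypto at day 3 is achievable: Robotics in day 1, Systems in day 1, Crypto in day 3, Algebra in day 1, Statistics in day 2, Networks in day 1, Compilers in day 1.
Nothing earlier works — the conflict constraints rule out every day before day 3.

day 3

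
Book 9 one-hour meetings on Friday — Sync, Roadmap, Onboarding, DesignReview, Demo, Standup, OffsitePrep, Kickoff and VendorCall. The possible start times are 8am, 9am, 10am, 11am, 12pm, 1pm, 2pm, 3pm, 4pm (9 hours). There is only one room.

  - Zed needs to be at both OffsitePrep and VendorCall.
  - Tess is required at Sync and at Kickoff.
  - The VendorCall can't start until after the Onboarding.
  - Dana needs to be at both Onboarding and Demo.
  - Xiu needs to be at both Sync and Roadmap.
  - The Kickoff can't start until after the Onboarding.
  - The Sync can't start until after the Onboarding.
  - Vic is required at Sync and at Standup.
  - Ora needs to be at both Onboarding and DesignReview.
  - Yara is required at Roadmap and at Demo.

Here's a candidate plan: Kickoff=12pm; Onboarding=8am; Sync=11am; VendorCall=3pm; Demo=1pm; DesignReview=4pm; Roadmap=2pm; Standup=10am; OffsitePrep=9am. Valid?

Valid

The Kickoff can't start until after the Onboarding — holds.
Dana needs to be at both Onboarding and Demo — holds.
Zed needs to be at both OffsitePrep and VendorCall — holds.
Yara is required at Roadmap and at Demo — holds.
Ora needs to be at both Onboarding and DesignReview — holds.
There is only one room — holds.
Vic is required at Sync and at Standup — holds.
The VendorCall can't start until after the Onboarding — holds.
The Sync can't start until after the Onboarding — holds.
Xiu needs to be at both Sync and Roadmap — holds.
Tess is required at Sync and at Kickoff — holds.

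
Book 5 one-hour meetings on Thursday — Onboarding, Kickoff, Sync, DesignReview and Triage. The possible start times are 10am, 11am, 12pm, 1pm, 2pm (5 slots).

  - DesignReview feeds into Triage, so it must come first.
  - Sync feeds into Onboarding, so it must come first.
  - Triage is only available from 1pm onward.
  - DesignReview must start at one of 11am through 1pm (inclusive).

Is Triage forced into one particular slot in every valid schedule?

No

Triage can be 1pm (e.g. DesignReview=11am, Kickoff=10am, Triage=1pm, Onboarding=11am, Sync=10am) or 2pm (e.g. Triage=2pm; Kickoff=10am; Onboarding=11am; DesignReview=11am; Sync=10am).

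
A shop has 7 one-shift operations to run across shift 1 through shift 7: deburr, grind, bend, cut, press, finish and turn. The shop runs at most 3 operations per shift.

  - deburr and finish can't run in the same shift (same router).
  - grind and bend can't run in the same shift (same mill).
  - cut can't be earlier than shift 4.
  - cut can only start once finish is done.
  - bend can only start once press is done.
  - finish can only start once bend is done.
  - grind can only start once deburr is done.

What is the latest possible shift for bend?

shift 5

Precedence pushes bend to at least shift 2; downstream work caps bend at shift 5.
bend at shift 5 is achievable: press=shift 1, turn=shift 1, grind=shift 2, finish=shift 6, deburr=shift 1, bend=shift 5, cut=shift 7.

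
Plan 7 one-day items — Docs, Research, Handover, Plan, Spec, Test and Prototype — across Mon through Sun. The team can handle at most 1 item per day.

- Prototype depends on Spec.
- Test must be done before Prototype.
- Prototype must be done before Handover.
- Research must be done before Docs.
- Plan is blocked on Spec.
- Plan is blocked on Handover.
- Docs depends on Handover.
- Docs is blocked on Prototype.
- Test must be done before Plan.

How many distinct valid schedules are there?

22

Splitting on Docs: it can be Sat (10), Sun (12). Listing each branch's schedules as (Research, Handover, Plan, Spec, Test, Prototype):
Docs=Sat: (Mon,Fri,Sun,Tue,Wed,Thu) (Mon,Fri,Sun,Wed,Tue,Thu) (Tue,Fri,Sun,Mon,Wed,Thu) (Tue,Fri,Sun,Wed,Mon,Thu) (Wed,Fri,Sun,Mon,Tue,Thu) (Wed,Fri,Sun,Tue,Mon,Thu) (Thu,Fri,Sun,Mon,Tue,Wed) (Thu,Fri,Sun,Tue,Mon,Wed) (Fri,Thu,Sun,Mon,Tue,Wed) (Fri,Thu,Sun,Tue,Mon,Wed) — 10.
Docs=Sun: (Mon,Fri,Sat,Tue,Wed,Thu) (Mon,Fri,Sat,Wed,Tue,Thu) (Tue,Fri,Sat,Mon,Wed,Thu) (Tue,Fri,Sat,Wed,Mon,Thu) (Wed,Fri,Sat,Mon,Tue,Thu) (Wed,Fri,Sat,Tue,Mon,Thu) (Thu,Fri,Sat,Mon,Tue,Wed) (Thu,Fri,Sat,Tue,Mon,Wed) (Fri,Thu,Sat,Mon,Tue,Wed) (Fri,Thu,Sat,Tue,Mon,Wed) (Sat,Thu,Fri,Mon,Tue,Wed) (Sat,Thu,Fri,Tue,Mon,Wed) — 12.
Summing: 10 + 12 = 22.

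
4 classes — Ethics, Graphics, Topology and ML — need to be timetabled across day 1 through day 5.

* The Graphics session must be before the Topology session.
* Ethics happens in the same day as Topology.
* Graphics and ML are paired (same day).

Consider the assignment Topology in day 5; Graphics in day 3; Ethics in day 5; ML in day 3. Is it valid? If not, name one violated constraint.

Yes, all constraints hold

Graphics and ML are paired (same day) — holds.
Ethics happens in the same day as Topology — holds.
The Graphics session must be before the Topology session — holds.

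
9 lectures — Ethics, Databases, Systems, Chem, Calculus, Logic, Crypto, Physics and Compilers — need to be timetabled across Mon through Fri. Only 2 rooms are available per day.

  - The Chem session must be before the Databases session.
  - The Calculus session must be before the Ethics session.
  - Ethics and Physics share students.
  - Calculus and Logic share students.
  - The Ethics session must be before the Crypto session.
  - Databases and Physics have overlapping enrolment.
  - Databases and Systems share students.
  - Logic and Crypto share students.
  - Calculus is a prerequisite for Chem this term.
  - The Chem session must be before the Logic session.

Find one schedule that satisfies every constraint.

Chem in Tue, Calculus in Mon, Compilers in Fri, Systems in Mon, Physics in Thu, Crypto in Thu, Ethics in Tue, Logic in Wed, Databases in Wed

Checking: Calculus(Mon) before Ethics(Tue); Ethics(Tue) before Crypto(Thu); Calculus(Mon) before Chem(Tue); Chem(Tue) before Databases(Wed); Chem(Tue) before Logic(Wed); Logic(Wed) != Crypto(Thu); Databases(Wed) != Systems(Mon); Calculus(Mon) != Logic(Wed); Databases(Wed) != Physics(Thu); Ethics(Tue) != Physics(Thu); max 2 per day (cap 2).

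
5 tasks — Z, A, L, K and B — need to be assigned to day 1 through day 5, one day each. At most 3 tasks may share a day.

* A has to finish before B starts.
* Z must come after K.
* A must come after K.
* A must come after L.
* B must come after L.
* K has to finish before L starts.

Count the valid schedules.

19

Splitting on Z: it can be day 2 (4), day 3 (5), day 4 (5), day 5 (5). Listing each branch's schedules as (A, L, K, B) by day number:
Z=day 2: (3,2,1,4) (3,2,1,5) (4,2,1,5) (4,3,1,5) — 4.
Z=day 3: (3,2,1,4) (3,2,1,5) (4,2,1,5) (4,3,1,5) (4,3,2,5) — 5.
Z=day 4: (3,2,1,4) (3,2,1,5) (4,2,1,5) (4,3,1,5) (4,3,2,5) — 5.
Z=day 5: (3,2,1,4) (3,2,1,5) (4,2,1,5) (4,3,1,5) (4,3,2,5) — 5.
Summing: 4 + 5 + 5 + 5 = 19.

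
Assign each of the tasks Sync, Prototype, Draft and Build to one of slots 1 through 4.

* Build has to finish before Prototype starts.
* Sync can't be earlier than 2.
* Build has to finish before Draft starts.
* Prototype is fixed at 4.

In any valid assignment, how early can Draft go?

Precedence pushes Draft to at least 2.
Draft at 2 is achievable: Build -> 1, Prototype -> 4, Sync -> 2, Draft -> 2.

2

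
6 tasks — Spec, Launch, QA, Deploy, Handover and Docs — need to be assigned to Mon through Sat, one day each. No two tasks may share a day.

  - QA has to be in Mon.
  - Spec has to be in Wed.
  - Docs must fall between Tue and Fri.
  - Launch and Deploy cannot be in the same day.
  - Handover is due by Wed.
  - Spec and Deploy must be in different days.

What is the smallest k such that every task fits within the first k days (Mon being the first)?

6 days

With at most 1 per day and 6 tasks, at least 6 days are needed.
Spec can't be placed before Wed — that is day 3 counting from Mon — so the schedule must run through at least 3 days.
6 works (last occupied day: Sat): for example Handover -> Tue; Docs -> Thu; Deploy -> Sat; Launch -> Fri; Spec -> Wed; QA -> Mon.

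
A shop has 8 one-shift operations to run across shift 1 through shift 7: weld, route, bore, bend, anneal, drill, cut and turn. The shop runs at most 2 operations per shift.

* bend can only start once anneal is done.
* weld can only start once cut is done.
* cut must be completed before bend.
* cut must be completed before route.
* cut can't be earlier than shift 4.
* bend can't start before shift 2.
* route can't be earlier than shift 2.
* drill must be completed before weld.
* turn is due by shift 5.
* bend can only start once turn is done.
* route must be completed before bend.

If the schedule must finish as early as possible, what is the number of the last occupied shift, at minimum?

The precedence chain requires at least 3 distinct shifts.
With at most 2 per shift and 8 operations, at least 4 shifts are needed.
Propagating the time windows through the other constraints, bend can't land before shift 6, so the schedule must run through at least shift 6.
6 works (last occupied shift: shift 6): for example anneal in shift 1, route in shift 5, cut in shift 4, turn in shift 1, bore in shift 2, weld in shift 5, drill in shift 2, bend in shift 6.

6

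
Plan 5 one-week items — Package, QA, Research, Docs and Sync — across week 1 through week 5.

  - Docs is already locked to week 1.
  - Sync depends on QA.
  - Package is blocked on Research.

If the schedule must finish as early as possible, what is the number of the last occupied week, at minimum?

2

The precedence chain requires at least 2 distinct weeks.
2 works (last occupied week: week 2): for example QA in week 1; Sync in week 2; Docs in week 1; Package in week 2; Research in week 1.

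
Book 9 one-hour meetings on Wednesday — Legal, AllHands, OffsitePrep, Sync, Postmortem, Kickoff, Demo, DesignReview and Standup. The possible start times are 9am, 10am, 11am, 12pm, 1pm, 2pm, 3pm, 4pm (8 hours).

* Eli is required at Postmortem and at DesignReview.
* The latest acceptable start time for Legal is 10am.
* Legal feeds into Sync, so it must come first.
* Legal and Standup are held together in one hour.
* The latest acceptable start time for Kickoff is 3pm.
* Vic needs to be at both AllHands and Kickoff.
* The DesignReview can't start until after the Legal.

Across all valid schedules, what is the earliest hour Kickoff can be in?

Kickoff's own window allows nothing later than 3pm.
Kickoff at 9am is achievable: Standup -> 9am, AllHands -> 10am, Kickoff -> 9am, Sync -> 10am, DesignReview -> 10am, Demo -> 9am, Postmortem -> 9am, OffsitePrep -> 9am, Legal -> 9am.

9am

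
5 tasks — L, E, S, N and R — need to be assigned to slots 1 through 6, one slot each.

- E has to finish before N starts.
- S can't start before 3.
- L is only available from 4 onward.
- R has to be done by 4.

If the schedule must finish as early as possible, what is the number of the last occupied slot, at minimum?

The precedence chain requires at least 2 distinct slots.
L can't be placed before 4, so the schedule must run through at least slot 4.
4 works (last occupied slot: 4): for example S -> 3; L -> 4; E -> 1; R -> 1; N -> 2.

slot 4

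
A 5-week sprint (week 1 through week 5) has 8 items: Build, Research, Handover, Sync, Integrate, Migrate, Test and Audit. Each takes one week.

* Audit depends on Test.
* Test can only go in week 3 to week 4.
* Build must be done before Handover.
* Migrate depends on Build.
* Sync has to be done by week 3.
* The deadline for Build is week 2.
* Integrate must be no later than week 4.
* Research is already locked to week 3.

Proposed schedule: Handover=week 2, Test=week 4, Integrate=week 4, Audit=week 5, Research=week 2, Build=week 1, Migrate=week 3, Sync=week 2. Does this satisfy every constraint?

Integrate must be no later than week 4 — holds.
Test can only go in week 3 to week 4 — holds.
Migrate depends on Build — holds.
Research is already locked to week 3 — violated.
Audit depends on Test — holds.
Sync has to be done by week 3 — holds.
The deadline for Build is week 2 — holds.
Build must be done before Handover — holds.

Invalid. Research is already locked to week 3.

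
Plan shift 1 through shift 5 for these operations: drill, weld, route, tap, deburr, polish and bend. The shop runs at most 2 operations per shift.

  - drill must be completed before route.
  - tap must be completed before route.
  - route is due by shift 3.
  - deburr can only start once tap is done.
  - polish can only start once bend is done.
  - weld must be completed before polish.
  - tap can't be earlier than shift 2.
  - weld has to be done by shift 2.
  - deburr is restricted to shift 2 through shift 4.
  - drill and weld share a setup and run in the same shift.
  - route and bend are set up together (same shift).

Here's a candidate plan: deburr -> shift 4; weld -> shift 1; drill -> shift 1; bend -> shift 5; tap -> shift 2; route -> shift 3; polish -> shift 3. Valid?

weld has to be done by shift 2 — holds.
route is due by shift 3 — holds.
drill and weld share a setup and run in the same shift — holds.
drill must be completed before route — holds.
deburr is restricted to shift 2 through shift 4 — holds.
deburr can only start once tap is done — holds.
route and bend are set up together (same shift) — violated.
weld must be completed before polish — holds.
The shop runs at most 2 operations per shift — holds.
tap can't be earlier than shift 2 — holds.
polish can only start once bend is done — violated.
tap must be completed before route — holds.

No. polish can only start once bend is done is not satisfied.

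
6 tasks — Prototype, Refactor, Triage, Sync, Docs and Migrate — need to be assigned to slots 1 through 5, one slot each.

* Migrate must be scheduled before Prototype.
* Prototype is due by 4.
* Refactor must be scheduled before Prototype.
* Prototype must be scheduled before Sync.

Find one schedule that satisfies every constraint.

Refactor in 1, Migrate in 1, Docs in 1, Sync in 3, Triage in 1, Prototype in 2

Checking: Prototype(2) before Sync(3); Migrate(1) before Prototype(2); Refactor(1) before Prototype(2); Prototype=2 in [1,4].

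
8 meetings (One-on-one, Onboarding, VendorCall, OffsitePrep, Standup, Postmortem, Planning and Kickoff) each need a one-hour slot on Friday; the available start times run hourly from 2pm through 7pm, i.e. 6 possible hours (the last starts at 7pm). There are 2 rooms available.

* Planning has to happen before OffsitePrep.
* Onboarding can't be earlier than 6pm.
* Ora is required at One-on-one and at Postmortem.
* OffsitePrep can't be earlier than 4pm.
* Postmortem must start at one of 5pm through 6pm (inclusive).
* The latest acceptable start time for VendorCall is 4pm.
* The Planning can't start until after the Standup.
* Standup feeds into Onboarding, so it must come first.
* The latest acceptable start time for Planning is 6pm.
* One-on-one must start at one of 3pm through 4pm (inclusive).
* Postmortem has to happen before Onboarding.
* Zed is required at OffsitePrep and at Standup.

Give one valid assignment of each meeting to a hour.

OffsitePrep -> 4pm, Onboarding -> 6pm, One-on-one -> 3pm, VendorCall -> 2pm, Postmortem -> 5pm, Standup -> 2pm, Kickoff -> 4pm, Planning -> 3pm

Checking: Planning(3pm) before OffsitePrep(4pm); Standup(2pm) before Planning(3pm); Standup(2pm) before Onboarding(6pm); Postmortem(5pm) before Onboarding(6pm); One-on-one(3pm) != Postmortem(5pm); OffsitePrep(4pm) != Standup(2pm); Postmortem=5pm in [5pm,6pm]; One-on-one=3pm in [3pm,4pm]; VendorCall=2pm in [2pm,4pm]; Onboarding=6pm in [6pm,7pm]; OffsitePrep=4pm in [4pm,7pm]; Planning=3pm in [2pm,6pm]; max 2 per hour (cap 2).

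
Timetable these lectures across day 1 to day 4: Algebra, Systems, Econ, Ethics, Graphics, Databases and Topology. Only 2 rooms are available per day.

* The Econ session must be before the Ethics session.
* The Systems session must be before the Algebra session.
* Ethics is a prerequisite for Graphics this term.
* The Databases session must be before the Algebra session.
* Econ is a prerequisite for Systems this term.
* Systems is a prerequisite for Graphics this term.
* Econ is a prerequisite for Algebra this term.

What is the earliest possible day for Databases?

day 1

Downstream work caps Databases at day 3.
Databases at day 1 is achievable: Databases=day 1, Graphics=day 3, Econ=day 1, Topology=day 4, Ethics=day 2, Systems=day 2, Algebra=day 3.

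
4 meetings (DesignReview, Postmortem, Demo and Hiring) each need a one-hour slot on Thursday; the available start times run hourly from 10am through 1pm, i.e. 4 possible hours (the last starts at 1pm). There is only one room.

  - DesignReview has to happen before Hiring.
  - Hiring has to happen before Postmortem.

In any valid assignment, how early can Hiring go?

11am

Precedence pushes Hiring to at least 11am; downstream work caps Hiring at 12pm.
Hiring at 11am is achievable: Hiring -> 11am; Postmortem -> 12pm; Demo -> 1pm; DesignReview -> 10am.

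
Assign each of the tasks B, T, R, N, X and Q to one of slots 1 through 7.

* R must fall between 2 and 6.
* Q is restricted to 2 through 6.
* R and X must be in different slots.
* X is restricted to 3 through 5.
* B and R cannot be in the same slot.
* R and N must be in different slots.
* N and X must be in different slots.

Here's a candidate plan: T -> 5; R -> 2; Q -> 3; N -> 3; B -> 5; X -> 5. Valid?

Valid

R must fall between 2 and 6 — holds.
Q is restricted to 2 through 6 — holds.
B and R cannot be in the same slot — holds.
N and X must be in different slots — holds.
R and N must be in different slots — holds.
X is restricted to 3 through 5 — holds.
R and X must be in different slots — holds.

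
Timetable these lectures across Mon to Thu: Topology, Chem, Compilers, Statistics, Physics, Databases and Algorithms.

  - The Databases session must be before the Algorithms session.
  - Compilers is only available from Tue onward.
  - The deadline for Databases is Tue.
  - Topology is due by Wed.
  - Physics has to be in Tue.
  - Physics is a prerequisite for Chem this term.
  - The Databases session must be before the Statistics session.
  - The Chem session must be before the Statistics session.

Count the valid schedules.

Splitting on Topology: it can be Mon (15), Tue (15), Wed (15). Listing each branch's schedules as (Chem, Compilers, Statistics, Physics, Databases, Algorithms):
Topology=Mon: (Wed,Tue,Thu,Tue,Mon,Tue) (Wed,Tue,Thu,Tue,Mon,Wed) (Wed,Tue,Thu,Tue,Mon,Thu) (Wed,Tue,Thu,Tue,Tue,Wed) (Wed,Tue,Thu,Tue,Tue,Thu) (Wed,Wed,Thu,Tue,Mon,Tue) (Wed,Wed,Thu,Tue,Mon,Wed) (Wed,Wed,Thu,Tue,Mon,Thu) (Wed,Wed,Thu,Tue,Tue,Wed) (Wed,Wed,Thu,Tue,Tue,Thu) (Wed,Thu,Thu,Tue,Mon,Tue) (Wed,Thu,Thu,Tue,Mon,Wed) (Wed,Thu,Thu,Tue,Mon,Thu) (Wed,Thu,Thu,Tue,Tue,Wed) (Wed,Thu,Thu,Tue,Tue,Thu) — 15.
Topology=Tue: (Wed,Tue,Thu,Tue,Mon,Tue) (Wed,Tue,Thu,Tue,Mon,Wed) (Wed,Tue,Thu,Tue,Mon,Thu) (Wed,Tue,Thu,Tue,Tue,Wed) (Wed,Tue,Thu,Tue,Tue,Thu) (Wed,Wed,Thu,Tue,Mon,Tue) (Wed,Wed,Thu,Tue,Mon,Wed) (Wed,Wed,Thu,Tue,Mon,Thu) (Wed,Wed,Thu,Tue,Tue,Wed) (Wed,Wed,Thu,Tue,Tue,Thu) (Wed,Thu,Thu,Tue,Mon,Tue) (Wed,Thu,Thu,Tue,Mon,Wed) (Wed,Thu,Thu,Tue,Mon,Thu) (Wed,Thu,Thu,Tue,Tue,Wed) (Wed,Thu,Thu,Tue,Tue,Thu) — 15.
Topology=Wed: (Wed,Tue,Thu,Tue,Mon,Tue) (Wed,Tue,Thu,Tue,Mon,Wed) (Wed,Tue,Thu,Tue,Mon,Thu) (Wed,Tue,Thu,Tue,Tue,Wed) (Wed,Tue,Thu,Tue,Tue,Thu) (Wed,Wed,Thu,Tue,Mon,Tue) (Wed,Wed,Thu,Tue,Mon,Wed) (Wed,Wed,Thu,Tue,Mon,Thu) (Wed,Wed,Thu,Tue,Tue,Wed) (Wed,Wed,Thu,Tue,Tue,Thu) (Wed,Thu,Thu,Tue,Mon,Tue) (Wed,Thu,Thu,Tue,Mon,Wed) (Wed,Thu,Thu,Tue,Mon,Thu) (Wed,Thu,Thu,Tue,Tue,Wed) (Wed,Thu,Thu,Tue,Tue,Thu) — 15.
Summing: 15 + 15 + 15 = 45.

45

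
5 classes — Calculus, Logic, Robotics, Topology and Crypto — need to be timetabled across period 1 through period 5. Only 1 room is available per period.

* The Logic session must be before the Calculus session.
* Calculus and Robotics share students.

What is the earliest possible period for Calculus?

period 2

Precedence pushes Calculus to at least period 2.
Calculus at period 2 is achievable: Robotics=period 3, Crypto=period 5, Topology=period 4, Logic=period 1, Calculus=period 2.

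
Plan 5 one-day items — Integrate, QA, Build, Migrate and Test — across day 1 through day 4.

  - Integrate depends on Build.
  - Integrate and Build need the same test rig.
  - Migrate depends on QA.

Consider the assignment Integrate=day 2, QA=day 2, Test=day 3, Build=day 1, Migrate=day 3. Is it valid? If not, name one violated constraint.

Valid

Integrate and Build need the same test rig — holds.
Migrate depends on QA — holds.
Integrate depends on Build — holds.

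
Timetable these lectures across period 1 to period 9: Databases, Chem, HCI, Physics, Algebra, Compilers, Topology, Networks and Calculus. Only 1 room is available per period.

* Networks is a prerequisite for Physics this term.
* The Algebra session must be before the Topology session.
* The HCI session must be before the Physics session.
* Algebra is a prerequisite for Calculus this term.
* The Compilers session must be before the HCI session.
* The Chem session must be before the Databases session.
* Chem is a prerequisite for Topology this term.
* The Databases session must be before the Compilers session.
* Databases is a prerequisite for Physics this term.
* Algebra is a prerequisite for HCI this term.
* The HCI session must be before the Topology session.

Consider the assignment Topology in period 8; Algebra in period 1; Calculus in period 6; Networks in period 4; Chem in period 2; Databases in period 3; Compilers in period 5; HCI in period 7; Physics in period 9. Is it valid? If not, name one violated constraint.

Valid

The HCI session must be before the Topology session — holds.
The Chem session must be before the Databases session — holds.
Networks is a prerequisite for Physics this term — holds.
Algebra is a prerequisite for Calculus this term — holds.
Only 1 room is available per period — holds.
Algebra is a prerequisite for HCI this term — holds.
The HCI session must be before the Physics session — holds.
Databases is a prerequisite for Physics this term — holds.
The Databases session must be before the Compilers session — holds.
The Algebra session must be before the Topology session — holds.
Chem is a prerequisite for Topology this term — holds.
The Compilers session must be before the HCI session — holds.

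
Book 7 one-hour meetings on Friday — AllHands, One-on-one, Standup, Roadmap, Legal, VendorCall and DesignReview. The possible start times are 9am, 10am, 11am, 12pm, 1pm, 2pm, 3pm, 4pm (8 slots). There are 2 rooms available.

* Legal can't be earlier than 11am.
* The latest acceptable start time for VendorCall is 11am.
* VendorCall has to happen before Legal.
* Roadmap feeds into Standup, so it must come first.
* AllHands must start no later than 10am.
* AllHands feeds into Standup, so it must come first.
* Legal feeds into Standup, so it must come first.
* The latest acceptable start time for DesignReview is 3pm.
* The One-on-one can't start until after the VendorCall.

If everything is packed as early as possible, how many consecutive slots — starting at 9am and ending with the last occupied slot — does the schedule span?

The precedence chain requires at least 3 distinct slots.
With at most 2 per slot and 7 meetings, at least 4 slots are needed.
Propagating the time windows through the other constraints, Standup can't land before 12pm — that is slot 4 counting from 9am — so the schedule must run through at least 4 slots.
4 works (last occupied slot: 12pm): for example Legal=11am, DesignReview=11am, AllHands=9am, Standup=12pm, One-on-one=10am, Roadmap=10am, VendorCall=9am.

4 slots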